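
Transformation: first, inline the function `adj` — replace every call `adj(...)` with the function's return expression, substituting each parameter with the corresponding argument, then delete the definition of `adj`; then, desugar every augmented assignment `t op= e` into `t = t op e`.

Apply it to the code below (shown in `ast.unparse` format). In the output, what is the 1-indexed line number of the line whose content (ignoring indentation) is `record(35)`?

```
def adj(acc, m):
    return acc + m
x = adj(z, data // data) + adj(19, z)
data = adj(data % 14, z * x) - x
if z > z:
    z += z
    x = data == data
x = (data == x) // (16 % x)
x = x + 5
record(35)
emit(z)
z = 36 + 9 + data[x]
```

Transformed code:
x = z + data // data + (19 + z)
data = data % 14 + z * x - x
if z > z:
    z = z + z
    x = data == data
x = (data == x) // (16 % x)
x = x + 5
record(35)
emit(z)
z = 36 + 9 + data[x]

8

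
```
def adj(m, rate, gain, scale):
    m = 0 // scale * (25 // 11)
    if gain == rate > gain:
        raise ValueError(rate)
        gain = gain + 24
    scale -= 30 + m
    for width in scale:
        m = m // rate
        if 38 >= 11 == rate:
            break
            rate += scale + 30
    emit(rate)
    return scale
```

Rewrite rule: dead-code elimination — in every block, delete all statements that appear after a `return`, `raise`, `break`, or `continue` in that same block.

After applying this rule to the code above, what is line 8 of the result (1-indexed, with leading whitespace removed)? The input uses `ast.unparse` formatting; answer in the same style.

Transformed code:
def adj(m, rate, gain, scale):
    m = 0 // scale * (25 // 11)
    if gain == rate > gain:
        raise ValueError(rate)
    scale -= 30 + m
    for width in scale:
        m = m // rate
        if 38 >= 11 == rate:
            break
    emit(rate)
    return scale

if 38 >= 11 == rate:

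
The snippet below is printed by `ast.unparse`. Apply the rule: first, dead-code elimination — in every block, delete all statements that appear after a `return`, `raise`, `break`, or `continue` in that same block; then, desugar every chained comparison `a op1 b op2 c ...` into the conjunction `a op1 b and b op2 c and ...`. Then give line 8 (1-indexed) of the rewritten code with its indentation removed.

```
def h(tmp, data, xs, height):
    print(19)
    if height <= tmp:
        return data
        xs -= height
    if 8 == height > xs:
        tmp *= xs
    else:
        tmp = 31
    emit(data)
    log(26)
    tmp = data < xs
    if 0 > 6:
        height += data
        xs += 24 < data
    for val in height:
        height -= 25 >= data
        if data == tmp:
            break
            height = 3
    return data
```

Transformed code:
def h(tmp, data, xs, height):
    print(19)
    if height <= tmp:
        return data
    if 8 == height and height > xs:
        tmp *= xs
    else:
        tmp = 31
    emit(data)
    log(26)
    tmp = data < xs
    if 0 > 6:
        height += data
        xs += 24 < data
    for val in height:
        height -= 25 >= data
        if data == tmp:
            break
    return data

tmp = 31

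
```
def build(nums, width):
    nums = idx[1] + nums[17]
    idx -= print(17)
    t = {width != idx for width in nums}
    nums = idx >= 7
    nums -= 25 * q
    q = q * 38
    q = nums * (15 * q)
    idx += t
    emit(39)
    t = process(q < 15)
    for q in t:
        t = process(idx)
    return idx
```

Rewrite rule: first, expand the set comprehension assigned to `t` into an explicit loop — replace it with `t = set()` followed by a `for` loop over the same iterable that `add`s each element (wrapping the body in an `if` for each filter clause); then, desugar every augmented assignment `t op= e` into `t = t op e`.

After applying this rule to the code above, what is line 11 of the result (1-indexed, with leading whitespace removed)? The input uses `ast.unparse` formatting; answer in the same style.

idx = idx + t

Transformed code:
def build(nums, width):
    nums = idx[1] + nums[17]
    idx = idx - print(17)
    t = set()
    for width in nums:
        t.add(width != idx)
    nums = idx >= 7
    nums = nums - 25 * q
    q = q * 38
    q = nums * (15 * q)
    idx = idx + t
    emit(39)
    t = process(q < 15)
    for q in t:
        t = process(idx)
    return idx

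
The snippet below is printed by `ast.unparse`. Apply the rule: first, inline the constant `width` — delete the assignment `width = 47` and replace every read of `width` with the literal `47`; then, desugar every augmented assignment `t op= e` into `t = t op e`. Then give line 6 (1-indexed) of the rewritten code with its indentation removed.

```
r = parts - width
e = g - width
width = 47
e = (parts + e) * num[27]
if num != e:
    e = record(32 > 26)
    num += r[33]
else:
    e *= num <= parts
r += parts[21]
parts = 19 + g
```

num = num + r[33]

Transformed code:
r = parts - 47
e = g - 47
e = (parts + e) * num[27]
if num != e:
    e = record(32 > 26)
    num = num + r[33]
else:
    e = e * (num <= parts)
r = r + parts[21]
parts = 19 + g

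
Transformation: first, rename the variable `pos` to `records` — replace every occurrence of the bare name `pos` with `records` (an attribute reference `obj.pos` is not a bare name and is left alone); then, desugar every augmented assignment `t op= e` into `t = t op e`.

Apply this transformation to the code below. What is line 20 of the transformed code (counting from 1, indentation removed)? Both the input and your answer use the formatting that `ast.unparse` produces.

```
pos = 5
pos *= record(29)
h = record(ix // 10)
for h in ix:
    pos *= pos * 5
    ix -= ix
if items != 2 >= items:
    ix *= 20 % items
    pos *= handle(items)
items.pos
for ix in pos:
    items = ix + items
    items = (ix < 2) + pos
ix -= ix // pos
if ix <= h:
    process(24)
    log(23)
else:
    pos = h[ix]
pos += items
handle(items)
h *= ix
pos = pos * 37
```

Transformed code:
records = 5
records = records * record(29)
h = record(ix // 10)
for h in ix:
    records = records * (records * 5)
    ix = ix - ix
if items != 2 >= items:
    ix = ix * (20 % items)
    records = records * handle(items)
items.pos
for ix in records:
    items = ix + items
    items = (ix < 2) + records
ix = ix - ix // records
if ix <= h:
    process(24)
    log(23)
else:
    records = h[ix]
records = records + items
handle(items)
h = h * ix
records = records * 37

records = records + items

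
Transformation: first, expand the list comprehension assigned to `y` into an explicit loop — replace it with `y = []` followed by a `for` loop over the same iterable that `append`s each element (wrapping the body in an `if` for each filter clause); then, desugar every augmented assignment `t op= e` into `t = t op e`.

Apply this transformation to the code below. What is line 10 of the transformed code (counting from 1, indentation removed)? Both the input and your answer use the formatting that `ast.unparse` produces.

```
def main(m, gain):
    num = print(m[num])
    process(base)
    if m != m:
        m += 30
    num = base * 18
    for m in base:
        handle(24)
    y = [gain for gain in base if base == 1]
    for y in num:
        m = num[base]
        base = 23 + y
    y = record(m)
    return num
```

for gain in base:

Transformed code:
def main(m, gain):
    num = print(m[num])
    process(base)
    if m != m:
        m = m + 30
    num = base * 18
    for m in base:
        handle(24)
    y = []
    for gain in base:
        if base == 1:
            y.append(gain)
    for y in num:
        m = num[base]
        base = 23 + y
    y = record(m)
    return num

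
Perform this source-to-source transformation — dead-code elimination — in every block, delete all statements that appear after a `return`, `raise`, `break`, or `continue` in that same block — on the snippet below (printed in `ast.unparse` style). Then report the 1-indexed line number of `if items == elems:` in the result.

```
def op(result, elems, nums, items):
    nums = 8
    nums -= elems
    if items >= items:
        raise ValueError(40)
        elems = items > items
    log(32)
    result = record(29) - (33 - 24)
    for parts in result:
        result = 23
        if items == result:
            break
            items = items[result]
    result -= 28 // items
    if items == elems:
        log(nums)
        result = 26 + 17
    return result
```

Transformed code:
def op(result, elems, nums, items):
    nums = 8
    nums -= elems
    if items >= items:
        raise ValueError(40)
    log(32)
    result = record(29) - (33 - 24)
    for parts in result:
        result = 23
        if items == result:
            break
    result -= 28 // items
    if items == elems:
        log(nums)
        result = 26 + 17
    return result

13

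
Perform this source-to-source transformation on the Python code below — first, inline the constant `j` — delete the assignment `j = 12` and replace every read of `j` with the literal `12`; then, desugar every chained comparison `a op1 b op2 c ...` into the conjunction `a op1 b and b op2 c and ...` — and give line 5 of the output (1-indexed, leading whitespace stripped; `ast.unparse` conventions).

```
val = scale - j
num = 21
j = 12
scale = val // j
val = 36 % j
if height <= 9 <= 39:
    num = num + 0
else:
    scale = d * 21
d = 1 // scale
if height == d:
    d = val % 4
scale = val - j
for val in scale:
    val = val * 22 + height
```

if height <= 9 and 9 <= 39:

Transformed code:
val = scale - 12
num = 21
scale = val // 12
val = 36 % 12
if height <= 9 and 9 <= 39:
    num = num + 0
else:
    scale = d * 21
d = 1 // scale
if height == d:
    d = val % 4
scale = val - 12
for val in scale:
    val = val * 22 + height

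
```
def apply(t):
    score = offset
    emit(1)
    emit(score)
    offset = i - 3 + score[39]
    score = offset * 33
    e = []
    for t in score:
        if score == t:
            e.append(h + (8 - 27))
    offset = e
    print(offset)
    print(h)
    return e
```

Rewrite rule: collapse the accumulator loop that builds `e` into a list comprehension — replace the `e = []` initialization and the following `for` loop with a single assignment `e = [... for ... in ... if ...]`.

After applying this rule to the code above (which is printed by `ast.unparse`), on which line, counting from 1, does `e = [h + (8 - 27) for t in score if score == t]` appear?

7

Transformed code:
def apply(t):
    score = offset
    emit(1)
    emit(score)
    offset = i - 3 + score[39]
    score = offset * 33
    e = [h + (8 - 27) for t in score if score == t]
    offset = e
    print(offset)
    print(h)
    return e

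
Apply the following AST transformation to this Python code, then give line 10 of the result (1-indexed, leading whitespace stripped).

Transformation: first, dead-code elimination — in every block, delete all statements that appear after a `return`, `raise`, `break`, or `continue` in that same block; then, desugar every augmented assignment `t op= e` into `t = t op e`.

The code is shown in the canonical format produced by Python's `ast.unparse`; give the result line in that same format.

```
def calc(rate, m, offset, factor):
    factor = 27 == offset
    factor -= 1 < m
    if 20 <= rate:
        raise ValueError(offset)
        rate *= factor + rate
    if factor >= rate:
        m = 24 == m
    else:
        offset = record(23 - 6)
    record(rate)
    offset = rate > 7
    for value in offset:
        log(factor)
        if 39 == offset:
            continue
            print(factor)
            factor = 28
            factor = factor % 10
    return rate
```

record(rate)

Transformed code:
def calc(rate, m, offset, factor):
    factor = 27 == offset
    factor = factor - (1 < m)
    if 20 <= rate:
        raise ValueError(offset)
    if factor >= rate:
        m = 24 == m
    else:
        offset = record(23 - 6)
    record(rate)
    offset = rate > 7
    for value in offset:
        log(factor)
        if 39 == offset:
            continue
    return rate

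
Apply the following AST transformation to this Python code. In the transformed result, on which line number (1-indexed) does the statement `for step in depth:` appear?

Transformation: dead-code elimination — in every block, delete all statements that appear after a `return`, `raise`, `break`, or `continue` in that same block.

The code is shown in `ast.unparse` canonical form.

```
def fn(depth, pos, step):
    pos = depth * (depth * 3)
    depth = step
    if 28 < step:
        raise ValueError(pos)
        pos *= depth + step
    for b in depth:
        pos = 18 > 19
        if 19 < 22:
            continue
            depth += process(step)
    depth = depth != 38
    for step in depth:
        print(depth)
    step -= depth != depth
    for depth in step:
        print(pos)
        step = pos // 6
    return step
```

Transformed code:
def fn(depth, pos, step):
    pos = depth * (depth * 3)
    depth = step
    if 28 < step:
        raise ValueError(pos)
    for b in depth:
        pos = 18 > 19
        if 19 < 22:
            continue
    depth = depth != 38
    for step in depth:
        print(depth)
    step -= depth != depth
    for depth in step:
        print(pos)
        step = pos // 6
    return step

11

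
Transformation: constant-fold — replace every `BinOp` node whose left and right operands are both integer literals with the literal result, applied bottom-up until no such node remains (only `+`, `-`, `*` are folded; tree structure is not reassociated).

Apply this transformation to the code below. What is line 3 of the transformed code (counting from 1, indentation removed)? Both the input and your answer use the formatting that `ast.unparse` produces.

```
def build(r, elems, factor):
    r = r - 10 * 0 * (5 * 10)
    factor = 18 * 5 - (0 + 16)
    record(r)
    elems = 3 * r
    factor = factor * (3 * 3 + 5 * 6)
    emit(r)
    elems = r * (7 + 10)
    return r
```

Transformed code:
def build(r, elems, factor):
    r = r - 0
    factor = 74
    record(r)
    elems = 3 * r
    factor = factor * 39
    emit(r)
    elems = r * 17
    return r

factor = 74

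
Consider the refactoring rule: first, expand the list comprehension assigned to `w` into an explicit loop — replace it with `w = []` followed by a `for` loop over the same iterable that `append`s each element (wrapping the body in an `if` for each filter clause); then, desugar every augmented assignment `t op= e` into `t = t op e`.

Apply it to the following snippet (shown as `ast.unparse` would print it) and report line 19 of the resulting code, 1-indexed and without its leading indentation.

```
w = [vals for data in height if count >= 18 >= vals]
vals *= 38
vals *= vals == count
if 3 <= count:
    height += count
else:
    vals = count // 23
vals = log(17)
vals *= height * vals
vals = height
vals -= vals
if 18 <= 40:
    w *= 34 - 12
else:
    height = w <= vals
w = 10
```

Transformed code:
w = []
for data in height:
    if count >= 18 >= vals:
        w.append(vals)
vals = vals * 38
vals = vals * (vals == count)
if 3 <= count:
    height = height + count
else:
    vals = count // 23
vals = log(17)
vals = vals * (height * vals)
vals = height
vals = vals - vals
if 18 <= 40:
    w = w * (34 - 12)
else:
    height = w <= vals
w = 10

w = 10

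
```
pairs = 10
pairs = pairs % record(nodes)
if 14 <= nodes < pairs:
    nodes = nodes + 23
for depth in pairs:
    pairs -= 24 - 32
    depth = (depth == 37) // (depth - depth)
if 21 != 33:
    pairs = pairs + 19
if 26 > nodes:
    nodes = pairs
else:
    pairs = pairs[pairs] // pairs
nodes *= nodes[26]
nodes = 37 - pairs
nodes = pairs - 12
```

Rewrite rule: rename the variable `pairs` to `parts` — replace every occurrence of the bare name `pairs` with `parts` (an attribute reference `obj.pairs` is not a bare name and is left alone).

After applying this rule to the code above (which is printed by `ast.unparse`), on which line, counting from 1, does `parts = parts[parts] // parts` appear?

Transformed code:
parts = 10
parts = parts % record(nodes)
if 14 <= nodes < parts:
    nodes = nodes + 23
for depth in parts:
    parts -= 24 - 32
    depth = (depth == 37) // (depth - depth)
if 21 != 33:
    parts = parts + 19
if 26 > nodes:
    nodes = parts
else:
    parts = parts[parts] // parts
nodes *= nodes[26]
nodes = 37 - parts
nodes = parts - 12

13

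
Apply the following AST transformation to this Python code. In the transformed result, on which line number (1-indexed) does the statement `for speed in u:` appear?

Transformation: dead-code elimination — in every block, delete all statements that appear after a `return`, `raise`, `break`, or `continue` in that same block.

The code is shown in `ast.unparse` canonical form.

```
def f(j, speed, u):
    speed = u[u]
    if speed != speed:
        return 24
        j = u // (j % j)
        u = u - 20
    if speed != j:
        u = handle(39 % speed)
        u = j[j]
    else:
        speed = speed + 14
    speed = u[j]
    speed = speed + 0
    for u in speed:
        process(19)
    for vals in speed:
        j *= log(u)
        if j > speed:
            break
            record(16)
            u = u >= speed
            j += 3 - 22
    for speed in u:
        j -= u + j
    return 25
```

Transformed code:
def f(j, speed, u):
    speed = u[u]
    if speed != speed:
        return 24
    if speed != j:
        u = handle(39 % speed)
        u = j[j]
    else:
        speed = speed + 14
    speed = u[j]
    speed = speed + 0
    for u in speed:
        process(19)
    for vals in speed:
        j *= log(u)
        if j > speed:
            break
    for speed in u:
        j -= u + j
    return 25

18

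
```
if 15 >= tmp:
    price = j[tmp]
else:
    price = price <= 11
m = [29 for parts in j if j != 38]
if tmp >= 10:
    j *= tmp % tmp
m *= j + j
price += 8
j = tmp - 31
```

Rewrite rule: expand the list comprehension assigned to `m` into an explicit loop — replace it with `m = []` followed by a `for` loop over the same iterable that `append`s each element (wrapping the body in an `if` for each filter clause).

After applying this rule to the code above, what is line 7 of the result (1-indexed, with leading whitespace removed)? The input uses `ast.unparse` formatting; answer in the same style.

Transformed code:
if 15 >= tmp:
    price = j[tmp]
else:
    price = price <= 11
m = []
for parts in j:
    if j != 38:
        m.append(29)
if tmp >= 10:
    j *= tmp % tmp
m *= j + j
price += 8
j = tmp - 31

if j != 38:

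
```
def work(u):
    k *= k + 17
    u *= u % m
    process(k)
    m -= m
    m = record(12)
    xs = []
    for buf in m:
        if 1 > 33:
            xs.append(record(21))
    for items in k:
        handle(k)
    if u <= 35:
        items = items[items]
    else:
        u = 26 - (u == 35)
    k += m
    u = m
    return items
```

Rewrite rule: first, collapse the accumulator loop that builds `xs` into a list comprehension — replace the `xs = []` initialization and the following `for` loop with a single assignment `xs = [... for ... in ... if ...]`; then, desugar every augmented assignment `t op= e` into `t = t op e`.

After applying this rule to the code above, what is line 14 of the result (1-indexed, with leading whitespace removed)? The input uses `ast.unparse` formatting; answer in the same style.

k = k + m

Transformed code:
def work(u):
    k = k * (k + 17)
    u = u * (u % m)
    process(k)
    m = m - m
    m = record(12)
    xs = [record(21) for buf in m if 1 > 33]
    for items in k:
        handle(k)
    if u <= 35:
        items = items[items]
    else:
        u = 26 - (u == 35)
    k = k + m
    u = m
    return items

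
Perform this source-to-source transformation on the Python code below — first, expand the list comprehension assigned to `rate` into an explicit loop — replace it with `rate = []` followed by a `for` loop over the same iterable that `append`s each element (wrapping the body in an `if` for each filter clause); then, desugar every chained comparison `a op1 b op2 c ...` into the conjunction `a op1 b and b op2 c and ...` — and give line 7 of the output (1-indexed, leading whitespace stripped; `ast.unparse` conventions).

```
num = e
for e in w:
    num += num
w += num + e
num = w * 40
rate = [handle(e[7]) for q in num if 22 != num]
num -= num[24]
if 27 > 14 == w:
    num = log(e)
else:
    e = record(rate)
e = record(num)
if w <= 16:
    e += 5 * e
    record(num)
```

Transformed code:
num = e
for e in w:
    num += num
w += num + e
num = w * 40
rate = []
for q in num:
    if 22 != num:
        rate.append(handle(e[7]))
num -= num[24]
if 27 > 14 and 14 == w:
    num = log(e)
else:
    e = record(rate)
e = record(num)
if w <= 16:
    e += 5 * e
    record(num)

for q in num:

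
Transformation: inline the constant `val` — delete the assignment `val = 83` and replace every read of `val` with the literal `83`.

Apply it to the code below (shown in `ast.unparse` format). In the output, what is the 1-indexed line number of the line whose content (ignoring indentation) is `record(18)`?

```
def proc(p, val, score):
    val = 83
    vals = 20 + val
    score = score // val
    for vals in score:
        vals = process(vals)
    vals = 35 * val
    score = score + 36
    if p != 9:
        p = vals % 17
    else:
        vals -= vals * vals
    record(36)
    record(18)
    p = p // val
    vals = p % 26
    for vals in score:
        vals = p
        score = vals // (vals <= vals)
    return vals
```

Transformed code:
def proc(p, val, score):
    vals = 20 + 83
    score = score // 83
    for vals in score:
        vals = process(vals)
    vals = 35 * 83
    score = score + 36
    if p != 9:
        p = vals % 17
    else:
        vals -= vals * vals
    record(36)
    record(18)
    p = p // 83
    vals = p % 26
    for vals in score:
        vals = p
        score = vals // (vals <= vals)
    return vals

13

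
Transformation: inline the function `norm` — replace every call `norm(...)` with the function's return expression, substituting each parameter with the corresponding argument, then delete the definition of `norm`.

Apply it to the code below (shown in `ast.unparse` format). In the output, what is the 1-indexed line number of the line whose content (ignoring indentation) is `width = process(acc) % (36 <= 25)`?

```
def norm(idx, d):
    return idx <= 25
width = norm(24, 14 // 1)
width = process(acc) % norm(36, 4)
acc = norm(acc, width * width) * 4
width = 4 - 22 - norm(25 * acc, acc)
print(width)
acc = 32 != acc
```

Transformed code:
width = 24 <= 25
width = process(acc) % (36 <= 25)
acc = (acc <= 25) * 4
width = 4 - 22 - (25 * acc <= 25)
print(width)
acc = 32 != acc

2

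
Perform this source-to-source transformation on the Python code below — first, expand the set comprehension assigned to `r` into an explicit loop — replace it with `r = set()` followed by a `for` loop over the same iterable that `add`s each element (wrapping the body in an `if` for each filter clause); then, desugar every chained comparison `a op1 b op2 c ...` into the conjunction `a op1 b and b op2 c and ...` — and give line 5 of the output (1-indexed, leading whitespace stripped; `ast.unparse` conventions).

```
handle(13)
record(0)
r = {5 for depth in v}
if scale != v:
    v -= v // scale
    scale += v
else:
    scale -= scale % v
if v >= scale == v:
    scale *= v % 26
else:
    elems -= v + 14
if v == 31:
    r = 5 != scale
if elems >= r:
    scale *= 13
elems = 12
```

r.add(5)

Transformed code:
handle(13)
record(0)
r = set()
for depth in v:
    r.add(5)
if scale != v:
    v -= v // scale
    scale += v
else:
    scale -= scale % v
if v >= scale and scale == v:
    scale *= v % 26
else:
    elems -= v + 14
if v == 31:
    r = 5 != scale
if elems >= r:
    scale *= 13
elems = 12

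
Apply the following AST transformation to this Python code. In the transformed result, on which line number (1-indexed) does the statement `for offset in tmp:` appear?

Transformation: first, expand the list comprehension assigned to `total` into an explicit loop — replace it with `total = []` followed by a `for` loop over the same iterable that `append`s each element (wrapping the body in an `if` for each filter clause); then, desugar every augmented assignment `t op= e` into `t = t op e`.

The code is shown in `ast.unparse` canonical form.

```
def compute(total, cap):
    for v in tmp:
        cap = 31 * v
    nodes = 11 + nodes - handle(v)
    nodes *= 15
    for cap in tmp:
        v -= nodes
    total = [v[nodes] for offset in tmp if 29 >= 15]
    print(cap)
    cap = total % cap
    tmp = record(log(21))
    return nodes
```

Transformed code:
def compute(total, cap):
    for v in tmp:
        cap = 31 * v
    nodes = 11 + nodes - handle(v)
    nodes = nodes * 15
    for cap in tmp:
        v = v - nodes
    total = []
    for offset in tmp:
        if 29 >= 15:
            total.append(v[nodes])
    print(cap)
    cap = total % cap
    tmp = record(log(21))
    return nodes

9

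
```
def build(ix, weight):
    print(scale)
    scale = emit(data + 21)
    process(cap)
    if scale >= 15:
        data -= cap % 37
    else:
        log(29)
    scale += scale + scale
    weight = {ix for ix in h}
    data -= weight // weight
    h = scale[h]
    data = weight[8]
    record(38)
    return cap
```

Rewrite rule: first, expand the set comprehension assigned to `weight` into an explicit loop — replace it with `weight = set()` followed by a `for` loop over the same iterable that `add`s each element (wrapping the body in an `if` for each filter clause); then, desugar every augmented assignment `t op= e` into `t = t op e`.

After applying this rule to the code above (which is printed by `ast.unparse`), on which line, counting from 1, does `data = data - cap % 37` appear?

6

Transformed code:
def build(ix, weight):
    print(scale)
    scale = emit(data + 21)
    process(cap)
    if scale >= 15:
        data = data - cap % 37
    else:
        log(29)
    scale = scale + (scale + scale)
    weight = set()
    for ix in h:
        weight.add(ix)
    data = data - weight // weight
    h = scale[h]
    data = weight[8]
    record(38)
    return cap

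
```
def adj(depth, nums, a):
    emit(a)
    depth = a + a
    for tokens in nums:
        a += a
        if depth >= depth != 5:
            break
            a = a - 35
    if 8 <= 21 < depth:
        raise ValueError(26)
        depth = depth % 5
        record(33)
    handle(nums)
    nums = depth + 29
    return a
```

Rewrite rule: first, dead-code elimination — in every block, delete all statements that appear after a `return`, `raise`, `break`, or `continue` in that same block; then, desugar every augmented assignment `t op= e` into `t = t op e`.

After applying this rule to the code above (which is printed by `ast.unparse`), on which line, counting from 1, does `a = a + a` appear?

5

Transformed code:
def adj(depth, nums, a):
    emit(a)
    depth = a + a
    for tokens in nums:
        a = a + a
        if depth >= depth != 5:
            break
    if 8 <= 21 < depth:
        raise ValueError(26)
    handle(nums)
    nums = depth + 29
    return a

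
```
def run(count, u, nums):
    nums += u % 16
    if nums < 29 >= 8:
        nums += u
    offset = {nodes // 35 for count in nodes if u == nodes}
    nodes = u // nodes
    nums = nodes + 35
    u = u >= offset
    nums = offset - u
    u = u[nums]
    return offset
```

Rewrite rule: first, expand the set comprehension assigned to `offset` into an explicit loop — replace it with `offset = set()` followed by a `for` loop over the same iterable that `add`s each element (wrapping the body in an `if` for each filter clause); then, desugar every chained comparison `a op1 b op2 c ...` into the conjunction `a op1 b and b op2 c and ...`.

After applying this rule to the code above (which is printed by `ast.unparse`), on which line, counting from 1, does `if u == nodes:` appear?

7

Transformed code:
def run(count, u, nums):
    nums += u % 16
    if nums < 29 and 29 >= 8:
        nums += u
    offset = set()
    for count in nodes:
        if u == nodes:
            offset.add(nodes // 35)
    nodes = u // nodes
    nums = nodes + 35
    u = u >= offset
    nums = offset - u
    u = u[nums]
    return offset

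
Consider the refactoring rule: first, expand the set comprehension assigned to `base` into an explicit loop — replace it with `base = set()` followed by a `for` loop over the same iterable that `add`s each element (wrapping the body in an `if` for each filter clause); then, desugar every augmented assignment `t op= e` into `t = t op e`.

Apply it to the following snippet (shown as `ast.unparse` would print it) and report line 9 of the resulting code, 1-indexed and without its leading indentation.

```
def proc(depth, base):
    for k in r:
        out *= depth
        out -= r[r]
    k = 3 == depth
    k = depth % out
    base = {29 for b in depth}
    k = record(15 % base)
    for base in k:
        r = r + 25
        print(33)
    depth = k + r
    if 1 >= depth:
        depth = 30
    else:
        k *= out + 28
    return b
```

base.add(29)

Transformed code:
def proc(depth, base):
    for k in r:
        out = out * depth
        out = out - r[r]
    k = 3 == depth
    k = depth % out
    base = set()
    for b in depth:
        base.add(29)
    k = record(15 % base)
    for base in k:
        r = r + 25
        print(33)
    depth = k + r
    if 1 >= depth:
        depth = 30
    else:
        k = k * (out + 28)
    return b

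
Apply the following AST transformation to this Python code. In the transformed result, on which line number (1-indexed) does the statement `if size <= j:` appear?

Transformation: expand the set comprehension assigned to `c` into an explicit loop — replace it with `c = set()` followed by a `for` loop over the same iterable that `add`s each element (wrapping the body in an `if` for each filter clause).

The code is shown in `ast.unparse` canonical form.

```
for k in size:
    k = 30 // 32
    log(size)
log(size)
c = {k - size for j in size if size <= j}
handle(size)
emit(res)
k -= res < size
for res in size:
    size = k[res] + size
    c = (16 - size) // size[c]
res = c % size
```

7

Transformed code:
for k in size:
    k = 30 // 32
    log(size)
log(size)
c = set()
for j in size:
    if size <= j:
        c.add(k - size)
handle(size)
emit(res)
k -= res < size
for res in size:
    size = k[res] + size
    c = (16 - size) // size[c]
res = c % size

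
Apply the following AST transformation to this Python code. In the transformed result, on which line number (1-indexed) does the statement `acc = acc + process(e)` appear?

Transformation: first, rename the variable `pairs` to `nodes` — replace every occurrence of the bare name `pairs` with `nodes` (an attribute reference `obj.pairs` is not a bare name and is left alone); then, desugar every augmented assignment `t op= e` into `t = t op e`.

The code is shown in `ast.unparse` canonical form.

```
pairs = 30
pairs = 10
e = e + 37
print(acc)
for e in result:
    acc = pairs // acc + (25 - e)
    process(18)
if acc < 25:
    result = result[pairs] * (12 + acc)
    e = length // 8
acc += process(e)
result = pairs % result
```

Transformed code:
nodes = 30
nodes = 10
e = e + 37
print(acc)
for e in result:
    acc = nodes // acc + (25 - e)
    process(18)
if acc < 25:
    result = result[nodes] * (12 + acc)
    e = length // 8
acc = acc + process(e)
result = nodes % result

11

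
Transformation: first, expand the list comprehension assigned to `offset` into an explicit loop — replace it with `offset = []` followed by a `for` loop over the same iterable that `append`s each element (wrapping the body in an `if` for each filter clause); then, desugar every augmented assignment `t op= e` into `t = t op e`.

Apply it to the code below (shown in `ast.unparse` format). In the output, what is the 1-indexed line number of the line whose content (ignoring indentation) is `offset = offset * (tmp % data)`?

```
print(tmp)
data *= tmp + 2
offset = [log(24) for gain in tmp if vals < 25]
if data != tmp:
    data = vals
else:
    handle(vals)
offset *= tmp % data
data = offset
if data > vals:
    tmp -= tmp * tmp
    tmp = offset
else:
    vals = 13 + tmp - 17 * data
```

11

Transformed code:
print(tmp)
data = data * (tmp + 2)
offset = []
for gain in tmp:
    if vals < 25:
        offset.append(log(24))
if data != tmp:
    data = vals
else:
    handle(vals)
offset = offset * (tmp % data)
data = offset
if data > vals:
    tmp = tmp - tmp * tmp
    tmp = offset
else:
    vals = 13 + tmp - 17 * data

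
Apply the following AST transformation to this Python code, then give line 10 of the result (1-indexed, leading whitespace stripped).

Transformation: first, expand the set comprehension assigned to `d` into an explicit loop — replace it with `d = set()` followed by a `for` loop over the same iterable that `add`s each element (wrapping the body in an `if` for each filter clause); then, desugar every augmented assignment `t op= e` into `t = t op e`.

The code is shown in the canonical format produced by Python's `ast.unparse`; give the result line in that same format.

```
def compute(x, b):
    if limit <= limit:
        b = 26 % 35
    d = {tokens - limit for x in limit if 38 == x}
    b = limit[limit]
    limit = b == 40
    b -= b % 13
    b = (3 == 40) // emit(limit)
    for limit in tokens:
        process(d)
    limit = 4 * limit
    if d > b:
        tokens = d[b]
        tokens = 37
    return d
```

b = b - b % 13

Transformed code:
def compute(x, b):
    if limit <= limit:
        b = 26 % 35
    d = set()
    for x in limit:
        if 38 == x:
            d.add(tokens - limit)
    b = limit[limit]
    limit = b == 40
    b = b - b % 13
    b = (3 == 40) // emit(limit)
    for limit in tokens:
        process(d)
    limit = 4 * limit
    if d > b:
        tokens = d[b]
        tokens = 37
    return d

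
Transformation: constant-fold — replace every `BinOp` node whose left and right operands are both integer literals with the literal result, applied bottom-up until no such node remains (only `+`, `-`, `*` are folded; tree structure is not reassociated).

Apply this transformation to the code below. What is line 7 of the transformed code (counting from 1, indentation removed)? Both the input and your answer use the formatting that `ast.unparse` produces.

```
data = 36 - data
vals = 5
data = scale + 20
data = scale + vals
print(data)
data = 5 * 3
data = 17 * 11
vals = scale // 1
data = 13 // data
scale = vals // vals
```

data = 187

Transformed code:
data = 36 - data
vals = 5
data = scale + 20
data = scale + vals
print(data)
data = 15
data = 187
vals = scale // 1
data = 13 // data
scale = vals // vals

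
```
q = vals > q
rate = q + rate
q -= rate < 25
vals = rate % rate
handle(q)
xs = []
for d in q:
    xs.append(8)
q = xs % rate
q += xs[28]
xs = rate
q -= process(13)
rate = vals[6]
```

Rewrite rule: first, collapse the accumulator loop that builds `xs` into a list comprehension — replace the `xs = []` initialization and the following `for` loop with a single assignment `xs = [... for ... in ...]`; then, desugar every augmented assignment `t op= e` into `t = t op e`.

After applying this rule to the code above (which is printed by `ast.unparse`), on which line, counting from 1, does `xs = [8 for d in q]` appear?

6

Transformed code:
q = vals > q
rate = q + rate
q = q - (rate < 25)
vals = rate % rate
handle(q)
xs = [8 for d in q]
q = xs % rate
q = q + xs[28]
xs = rate
q = q - process(13)
rate = vals[6]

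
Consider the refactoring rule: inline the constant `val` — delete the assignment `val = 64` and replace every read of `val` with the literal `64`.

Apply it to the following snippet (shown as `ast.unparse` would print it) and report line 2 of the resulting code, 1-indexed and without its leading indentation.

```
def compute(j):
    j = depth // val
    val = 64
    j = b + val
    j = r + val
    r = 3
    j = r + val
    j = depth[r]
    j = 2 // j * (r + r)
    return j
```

Transformed code:
def compute(j):
    j = depth // 64
    j = b + 64
    j = r + 64
    r = 3
    j = r + 64
    j = depth[r]
    j = 2 // j * (r + r)
    return j

j = depth // 64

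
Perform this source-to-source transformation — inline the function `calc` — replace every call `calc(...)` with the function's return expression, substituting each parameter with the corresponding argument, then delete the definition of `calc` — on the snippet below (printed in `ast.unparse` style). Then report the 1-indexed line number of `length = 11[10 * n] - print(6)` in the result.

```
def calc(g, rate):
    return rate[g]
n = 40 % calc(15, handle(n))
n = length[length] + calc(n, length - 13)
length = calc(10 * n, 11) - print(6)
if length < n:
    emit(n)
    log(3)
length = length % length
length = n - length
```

Transformed code:
n = 40 % handle(n)[15]
n = length[length] + (length - 13)[n]
length = 11[10 * n] - print(6)
if length < n:
    emit(n)
    log(3)
length = length % length
length = n - length

3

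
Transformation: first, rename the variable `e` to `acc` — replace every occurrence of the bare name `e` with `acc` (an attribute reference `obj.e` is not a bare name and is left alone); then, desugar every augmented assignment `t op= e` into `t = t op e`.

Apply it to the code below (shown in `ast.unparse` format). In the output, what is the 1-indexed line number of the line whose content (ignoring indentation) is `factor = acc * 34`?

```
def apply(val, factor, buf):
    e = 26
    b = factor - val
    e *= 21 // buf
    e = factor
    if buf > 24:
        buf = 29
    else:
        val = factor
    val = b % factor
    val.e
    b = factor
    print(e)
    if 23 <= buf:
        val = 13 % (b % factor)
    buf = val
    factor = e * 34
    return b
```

Transformed code:
def apply(val, factor, buf):
    acc = 26
    b = factor - val
    acc = acc * (21 // buf)
    acc = factor
    if buf > 24:
        buf = 29
    else:
        val = factor
    val = b % factor
    val.e
    b = factor
    print(acc)
    if 23 <= buf:
        val = 13 % (b % factor)
    buf = val
    factor = acc * 34
    return b

17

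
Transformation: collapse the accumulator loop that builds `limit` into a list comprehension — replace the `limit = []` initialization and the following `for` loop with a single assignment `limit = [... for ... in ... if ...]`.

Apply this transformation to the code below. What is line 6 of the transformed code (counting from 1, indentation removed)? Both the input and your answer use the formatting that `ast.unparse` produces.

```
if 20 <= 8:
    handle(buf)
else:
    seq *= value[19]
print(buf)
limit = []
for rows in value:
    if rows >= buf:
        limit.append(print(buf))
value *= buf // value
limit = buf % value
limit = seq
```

limit = [print(buf) for rows in value if rows >= buf]

Transformed code:
if 20 <= 8:
    handle(buf)
else:
    seq *= value[19]
print(buf)
limit = [print(buf) for rows in value if rows >= buf]
value *= buf // value
limit = buf % value
limit = seq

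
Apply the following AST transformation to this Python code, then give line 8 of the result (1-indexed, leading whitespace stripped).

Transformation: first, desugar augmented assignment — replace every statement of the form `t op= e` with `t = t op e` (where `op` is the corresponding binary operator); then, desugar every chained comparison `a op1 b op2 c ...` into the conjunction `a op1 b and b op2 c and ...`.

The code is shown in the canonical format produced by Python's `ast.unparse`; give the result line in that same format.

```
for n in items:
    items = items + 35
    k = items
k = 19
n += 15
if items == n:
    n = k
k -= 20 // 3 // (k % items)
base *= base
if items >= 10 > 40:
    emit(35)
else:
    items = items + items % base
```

Transformed code:
for n in items:
    items = items + 35
    k = items
k = 19
n = n + 15
if items == n:
    n = k
k = k - 20 // 3 // (k % items)
base = base * base
if items >= 10 and 10 > 40:
    emit(35)
else:
    items = items + items % base

k = k - 20 // 3 // (k % items)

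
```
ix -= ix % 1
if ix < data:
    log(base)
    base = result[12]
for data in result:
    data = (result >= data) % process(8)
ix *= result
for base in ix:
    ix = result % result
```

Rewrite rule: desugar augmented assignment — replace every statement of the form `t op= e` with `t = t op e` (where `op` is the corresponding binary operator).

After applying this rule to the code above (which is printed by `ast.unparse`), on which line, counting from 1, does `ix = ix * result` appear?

7

Transformed code:
ix = ix - ix % 1
if ix < data:
    log(base)
    base = result[12]
for data in result:
    data = (result >= data) % process(8)
ix = ix * result
for base in ix:
    ix = result % result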